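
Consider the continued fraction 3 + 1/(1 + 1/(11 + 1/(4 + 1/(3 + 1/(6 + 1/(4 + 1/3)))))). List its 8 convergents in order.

Using the convergent recurrence p_i = a_i*p_{i-1} + p_{i-2}, q_i = a_i*q_{i-1} + q_{i-2} with p_{-2}=0, p_{-1}=1, q_{-2}=1, q_{-1}=0:
  i=0: a_0=3, p_0 = 3*1 + 0 = 3, q_0 = 3*0 + 1 = 1.
  i=1: a_1=1, p_1 = 1*3 + 1 = 4, q_1 = 1*1 + 0 = 1.
  i=2: a_2=11, p_2 = 11*4 + 3 = 47, q_2 = 11*1 + 1 = 12.
  i=3: a_3=4, p_3 = 4*47 + 4 = 192, q_3 = 4*12 + 1 = 49.
  i=4: a_4=3, p_4 = 3*192 + 47 = 623, q_4 = 3*49 + 12 = 159.
  i=5: a_5=6, p_5 = 6*623 + 192 = 3930, q_5 = 6*159 + 49 = 1003.
  i=6: a_6=4, p_6 = 4*3930 + 623 = 16343, q_6 = 4*1003 + 159 = 4171.
  i=7: a_7=3, p_7 = 3*16343 + 3930 = 52959, q_7 = 3*4171 + 1003 = 13516.

3/1, 4/1, 47/12, 192/49, 623/159, 3930/1003, 16343/4171, 52959/13516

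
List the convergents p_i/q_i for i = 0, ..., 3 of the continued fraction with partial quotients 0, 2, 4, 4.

0/1, 1/2, 4/9, 17/38

Using the convergent recurrence p_i = a_i*p_{i-1} + p_{i-2}, q_i = a_i*q_{i-1} + q_{i-2} with p_{-2}=0, p_{-1}=1, q_{-2}=1, q_{-1}=0:
  i=0: a_0=0, p_0 = 0*1 + 0 = 0, q_0 = 0*0 + 1 = 1.
  i=1: a_1=2, p_1 = 2*0 + 1 = 1, q_1 = 2*1 + 0 = 2.
  i=2: a_2=4, p_2 = 4*1 + 0 = 4, q_2 = 4*2 + 1 = 9.
  i=3: a_3=4, p_3 = 4*4 + 1 = 17, q_3 = 4*9 + 2 = 38.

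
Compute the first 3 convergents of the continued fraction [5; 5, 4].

Using the convergent recurrence p_i = a_i*p_{i-1} + p_{i-2}, q_i = a_i*q_{i-1} + q_{i-2} with p_{-2}=0, p_{-1}=1, q_{-2}=1, q_{-1}=0:
  i=0: a_0=5, p_0 = 5*1 + 0 = 5, q_0 = 5*0 + 1 = 1.
  i=1: a_1=5, p_1 = 5*5 + 1 = 26, q_1 = 5*1 + 0 = 5.
  i=2: a_2=4, p_2 = 4*26 + 5 = 109, q_2 = 4*5 + 1 = 21.

5/1, 26/5, 109/21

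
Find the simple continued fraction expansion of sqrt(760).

[27; (1, 1, 3, 5, 1, 5, 3, 1, 1, 54)]

Write x_i = (sqrt(760) + m_i)/d_i with (m_0, d_0) = (0, 1). a_0 = floor(sqrt(760)) = 27, since 27^2 = 729 <= 760 < 784 = 28^2.
Iterate m_{i+1} = d_i*a_i - m_i, d_{i+1} = (760 - m_{i+1}^2)/d_i, a_{i+1} = floor((a_0 + m_{i+1})/d_{i+1}):
  m_1 = 1*27 - 0 = 27, d_1 = (760 - 27^2)/1 = 31/1 = 31, a_1 = floor((27 + 27)/31) = 1.
  m_2 = 31*1 - 27 = 4, d_2 = (760 - 4^2)/31 = 744/31 = 24, a_2 = floor((27 + 4)/24) = 1.
  m_3 = 24*1 - 4 = 20, d_3 = (760 - 20^2)/24 = 360/24 = 15, a_3 = floor((27 + 20)/15) = 3.
  m_4 = 15*3 - 20 = 25, d_4 = (760 - 25^2)/15 = 135/15 = 9, a_4 = floor((27 + 25)/9) = 5.
  m_5 = 9*5 - 25 = 20, d_5 = (760 - 20^2)/9 = 360/9 = 40, a_5 = floor((27 + 20)/40) = 1.
  m_6 = 40*1 - 20 = 20, d_6 = (760 - 20^2)/40 = 360/40 = 9, a_6 = floor((27 + 20)/9) = 5.
  m_7 = 9*5 - 20 = 25, d_7 = (760 - 25^2)/9 = 135/9 = 15, a_7 = floor((27 + 25)/15) = 3.
  m_8 = 15*3 - 25 = 20, d_8 = (760 - 20^2)/15 = 360/15 = 24, a_8 = floor((27 + 20)/24) = 1.
  m_9 = 24*1 - 20 = 4, d_9 = (760 - 4^2)/24 = 744/24 = 31, a_9 = floor((27 + 4)/31) = 1.
  m_10 = 31*1 - 4 = 27, d_10 = (760 - 27^2)/31 = 31/31 = 1, a_10 = floor((27 + 27)/1) = 54.
  m_11 = 1*54 - 27 = 27, d_11 = (760 - 27^2)/1 = 31/1 = 31: (m_11, d_11) = (m_1, d_1) = (27, 31), so from here the quotients repeat a_1, ..., a_10; the period length is 10.
Hence the expansion of sqrt(760) is a_0 = 27 followed by the repeating block 1, 1, 3, 5, 1, 5, 3, 1, 1, 54 (period 10).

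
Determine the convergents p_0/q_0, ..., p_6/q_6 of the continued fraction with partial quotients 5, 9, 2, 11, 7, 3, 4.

Using the convergent recurrence p_i = a_i*p_{i-1} + p_{i-2}, q_i = a_i*q_{i-1} + q_{i-2} with p_{-2}=0, p_{-1}=1, q_{-2}=1, q_{-1}=0:
  i=0: a_0=5, p_0 = 5*1 + 0 = 5, q_0 = 5*0 + 1 = 1.
  i=1: a_1=9, p_1 = 9*5 + 1 = 46, q_1 = 9*1 + 0 = 9.
  i=2: a_2=2, p_2 = 2*46 + 5 = 97, q_2 = 2*9 + 1 = 19.
  i=3: a_3=11, p_3 = 11*97 + 46 = 1113, q_3 = 11*19 + 9 = 218.
  i=4: a_4=7, p_4 = 7*1113 + 97 = 7888, q_4 = 7*218 + 19 = 1545.
  i=5: a_5=3, p_5 = 3*7888 + 1113 = 24777, q_5 = 3*1545 + 218 = 4853.
  i=6: a_6=4, p_6 = 4*24777 + 7888 = 106996, q_6 = 4*4853 + 1545 = 20957.

5/1, 46/9, 97/19, 1113/218, 7888/1545, 24777/4853, 106996/20957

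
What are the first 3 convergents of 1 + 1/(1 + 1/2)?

1/1, 2/1, 5/3

Using the convergent recurrence p_i = a_i*p_{i-1} + p_{i-2}, q_i = a_i*q_{i-1} + q_{i-2} with p_{-2}=0, p_{-1}=1, q_{-2}=1, q_{-1}=0:
  i=0: a_0=1, p_0 = 1*1 + 0 = 1, q_0 = 1*0 + 1 = 1.
  i=1: a_1=1, p_1 = 1*1 + 1 = 2, q_1 = 1*1 + 0 = 1.
  i=2: a_2=2, p_2 = 2*2 + 1 = 5, q_2 = 2*1 + 1 = 3.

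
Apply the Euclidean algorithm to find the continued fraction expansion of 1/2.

Run the Euclidean algorithm on 1 and 2; the successive quotients are the partial quotients a_0, a_1, ... (each step inverts the fractional part left over by the previous one):
  1 = 0*2 + 1, so a_0 = 0.
  2 = 2*1 + 0, so a_1 = 2.
The remainder reaches 0 after 2 divisions, so the expansion has 2 partial quotients, read off in order.

[0; 2]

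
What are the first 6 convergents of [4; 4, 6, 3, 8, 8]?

Using the convergent recurrence p_i = a_i*p_{i-1} + p_{i-2}, q_i = a_i*q_{i-1} + q_{i-2} with p_{-2}=0, p_{-1}=1, q_{-2}=1, q_{-1}=0:
  i=0: a_0=4, p_0 = 4*1 + 0 = 4, q_0 = 4*0 + 1 = 1.
  i=1: a_1=4, p_1 = 4*4 + 1 = 17, q_1 = 4*1 + 0 = 4.
  i=2: a_2=6, p_2 = 6*17 + 4 = 106, q_2 = 6*4 + 1 = 25.
  i=3: a_3=3, p_3 = 3*106 + 17 = 335, q_3 = 3*25 + 4 = 79.
  i=4: a_4=8, p_4 = 8*335 + 106 = 2786, q_4 = 8*79 + 25 = 657.
  i=5: a_5=8, p_5 = 8*2786 + 335 = 22623, q_5 = 8*657 + 79 = 5335.

4/1, 17/4, 106/25, 335/79, 2786/657, 22623/5335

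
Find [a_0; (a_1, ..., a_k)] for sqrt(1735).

[41; (1, 1, 1, 7, 1, 1, 1, 82)]

Write x_i = (sqrt(1735) + m_i)/d_i with (m_0, d_0) = (0, 1). a_0 = floor(sqrt(1735)) = 41, since 41^2 = 1681 <= 1735 < 1764 = 42^2.
Iterate m_{i+1} = d_i*a_i - m_i, d_{i+1} = (1735 - m_{i+1}^2)/d_i, a_{i+1} = floor((a_0 + m_{i+1})/d_{i+1}):
  m_1 = 1*41 - 0 = 41, d_1 = (1735 - 41^2)/1 = 54/1 = 54, a_1 = floor((41 + 41)/54) = 1.
  m_2 = 54*1 - 41 = 13, d_2 = (1735 - 13^2)/54 = 1566/54 = 29, a_2 = floor((41 + 13)/29) = 1.
  m_3 = 29*1 - 13 = 16, d_3 = (1735 - 16^2)/29 = 1479/29 = 51, a_3 = floor((41 + 16)/51) = 1.
  m_4 = 51*1 - 16 = 35, d_4 = (1735 - 35^2)/51 = 510/51 = 10, a_4 = floor((41 + 35)/10) = 7.
  m_5 = 10*7 - 35 = 35, d_5 = (1735 - 35^2)/10 = 510/10 = 51, a_5 = floor((41 + 35)/51) = 1.
  m_6 = 51*1 - 35 = 16, d_6 = (1735 - 16^2)/51 = 1479/51 = 29, a_6 = floor((41 + 16)/29) = 1.
  m_7 = 29*1 - 16 = 13, d_7 = (1735 - 13^2)/29 = 1566/29 = 54, a_7 = floor((41 + 13)/54) = 1.
  m_8 = 54*1 - 13 = 41, d_8 = (1735 - 41^2)/54 = 54/54 = 1, a_8 = floor((41 + 41)/1) = 82.
  m_9 = 1*82 - 41 = 41, d_9 = (1735 - 41^2)/1 = 54/1 = 54: (m_9, d_9) = (m_1, d_1) = (41, 54), so from here the quotients repeat a_1, ..., a_8; the period length is 8.
Hence the expansion of sqrt(1735) is a_0 = 41 followed by the repeating block 1, 1, 1, 7, 1, 1, 1, 82 (period 8).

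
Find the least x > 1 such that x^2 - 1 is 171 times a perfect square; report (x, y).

First expand sqrt(171) as a continued fraction. With x_i = (sqrt(171) + m_i)/d_i and (m_0, d_0) = (0, 1): a_0 = floor(sqrt(171)) = 13, since 13^2 = 169 <= 171 < 196 = 14^2.
Iterate m_{i+1} = d_i*a_i - m_i, d_{i+1} = (171 - m_{i+1}^2)/d_i, a_{i+1} = floor((a_0 + m_{i+1})/d_{i+1}):
  m_1 = 1*13 - 0 = 13, d_1 = (171 - 13^2)/1 = 2/1 = 2, a_1 = floor((13 + 13)/2) = 13.
  m_2 = 2*13 - 13 = 13, d_2 = (171 - 13^2)/2 = 2/2 = 1, a_2 = floor((13 + 13)/1) = 26.
  m_3 = 1*26 - 13 = 13, d_3 = (171 - 13^2)/1 = 2/1 = 2: (m_3, d_3) = (m_1, d_1) = (13, 2), so from here the quotients repeat a_1, a_2; the period length is 2.
So sqrt(171) = [13; (13, 26)] with period length k = 2.
k is even, so the fundamental solution of x^2 - 171y^2 = 1 is (p_{k-1}, q_{k-1}) = (p_1, q_1); compute convergents through index 1.
Convergents (p_i = a_i*p_{i-1} + p_{i-2}, q_i = a_i*q_{i-1} + q_{i-2} with p_{-2}=0, p_{-1}=1, q_{-2}=1, q_{-1}=0):
  i=0: a_0=13, p_0 = 13*1 + 0 = 13, q_0 = 13*0 + 1 = 1.
  i=1: a_1=13, p_1 = 13*13 + 1 = 170, q_1 = 13*1 + 0 = 13.
Check: 170^2 - 171*13^2 = 28900 - 28899 = 1, so (x, y) = (170, 13) solves the equation, and by the theorem it is the least positive solution.

(x, y) = (170, 13)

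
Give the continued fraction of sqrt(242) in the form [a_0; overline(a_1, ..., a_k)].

[15; overline(1, 1, 3, 1, 14, 1, 3, 1, 1, 30)]

Write x_i = (sqrt(242) + m_i)/d_i with (m_0, d_0) = (0, 1). a_0 = floor(sqrt(242)) = 15, since 15^2 = 225 <= 242 < 256 = 16^2.
Iterate m_{i+1} = d_i*a_i - m_i, d_{i+1} = (242 - m_{i+1}^2)/d_i, a_{i+1} = floor((a_0 + m_{i+1})/d_{i+1}):
  m_1 = 1*15 - 0 = 15, d_1 = (242 - 15^2)/1 = 17/1 = 17, a_1 = floor((15 + 15)/17) = 1.
  m_2 = 17*1 - 15 = 2, d_2 = (242 - 2^2)/17 = 238/17 = 14, a_2 = floor((15 + 2)/14) = 1.
  m_3 = 14*1 - 2 = 12, d_3 = (242 - 12^2)/14 = 98/14 = 7, a_3 = floor((15 + 12)/7) = 3.
  m_4 = 7*3 - 12 = 9, d_4 = (242 - 9^2)/7 = 161/7 = 23, a_4 = floor((15 + 9)/23) = 1.
  m_5 = 23*1 - 9 = 14, d_5 = (242 - 14^2)/23 = 46/23 = 2, a_5 = floor((15 + 14)/2) = 14.
  m_6 = 2*14 - 14 = 14, d_6 = (242 - 14^2)/2 = 46/2 = 23, a_6 = floor((15 + 14)/23) = 1.
  m_7 = 23*1 - 14 = 9, d_7 = (242 - 9^2)/23 = 161/23 = 7, a_7 = floor((15 + 9)/7) = 3.
  m_8 = 7*3 - 9 = 12, d_8 = (242 - 12^2)/7 = 98/7 = 14, a_8 = floor((15 + 12)/14) = 1.
  m_9 = 14*1 - 12 = 2, d_9 = (242 - 2^2)/14 = 238/14 = 17, a_9 = floor((15 + 2)/17) = 1.
  m_10 = 17*1 - 2 = 15, d_10 = (242 - 15^2)/17 = 17/17 = 1, a_10 = floor((15 + 15)/1) = 30.
  m_11 = 1*30 - 15 = 15, d_11 = (242 - 15^2)/1 = 17/1 = 17: (m_11, d_11) = (m_1, d_1) = (15, 17), so from here the quotients repeat a_1, ..., a_10; the period length is 10.
Hence the expansion of sqrt(242) is a_0 = 15 followed by the repeating block 1, 1, 3, 1, 14, 1, 3, 1, 1, 30 (period 10).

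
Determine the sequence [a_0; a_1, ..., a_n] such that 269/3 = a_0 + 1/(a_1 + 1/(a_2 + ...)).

Run the Euclidean algorithm on 269 and 3; the successive quotients are the partial quotients a_0, a_1, ... (each step inverts the fractional part left over by the previous one):
  269 = 89*3 + 2, so a_0 = 89.
  3 = 1*2 + 1, so a_1 = 1.
  2 = 2*1 + 0, so a_2 = 2.
The remainder reaches 0 after 3 divisions, so the expansion has 3 partial quotients, read off in order.

[89; 1, 2]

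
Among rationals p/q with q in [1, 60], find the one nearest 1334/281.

280/59

Expand x = 1334/281 as a continued fraction with the Euclidean algorithm:
  1334 = 4*281 + 210, so a_0 = 4.
  281 = 1*210 + 71, so a_1 = 1.
  210 = 2*71 + 68, so a_2 = 2.
  71 = 1*68 + 3, so a_3 = 1.
  68 = 22*3 + 2, so a_4 = 22.
  3 = 1*2 + 1, so a_5 = 1.
  2 = 2*1 + 0, so a_6 = 2.
so x = [4; 1, 2, 1, 22, 1, 2].
Convergents (p_i = a_i*p_{i-1} + p_{i-2}, q_i = a_i*q_{i-1} + q_{i-2} with p_{-2}=0, p_{-1}=1, q_{-2}=1, q_{-1}=0), until the denominator exceeds 60:
  i=0: a_0=4, p_0 = 4*1 + 0 = 4, q_0 = 4*0 + 1 = 1.
  i=1: a_1=1, p_1 = 1*4 + 1 = 5, q_1 = 1*1 + 0 = 1.
  i=2: a_2=2, p_2 = 2*5 + 4 = 14, q_2 = 2*1 + 1 = 3.
  i=3: a_3=1, p_3 = 1*14 + 5 = 19, q_3 = 1*3 + 1 = 4.
  i=4: a_4=22, p_4 = 22*19 + 14 = 432, q_4 = 22*4 + 3 = 91.
q_4 = 91 > 60, so the last convergent with denominator <= 60 is p_3/q_3 = 19/4.
The closest fraction with denominator <= 60 is either p_3/q_3 or the intermediate fraction (k*p_3 + p_2)/(k*q_3 + q_2) with the largest k >= 1 whose denominator stays <= 60; these approach x as k grows, and every other convergent or intermediate fraction in range is farther away.
Largest k: floor((60 - q_2)/q_3) = floor((60 - 3)/4) = 14.
That gives (14*19 + 14)/(14*4 + 3) = 280/59.
Compare the errors: |x - 19/4| = |1334*4 - 19*281|/(281*4) = 3/1124, and |x - 280/59| = |1334*59 - 280*281|/(281*59) = 26/16579.
Cross-multiplying, 26*1124 = 29224 < 49737 = 3*16579, so 26/16579 is smaller: the intermediate fraction 280/59 is closer to x than 19/4.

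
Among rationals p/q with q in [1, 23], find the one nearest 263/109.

41/17

Expand x = 263/109 as a continued fraction with the Euclidean algorithm:
  263 = 2*109 + 45, so a_0 = 2.
  109 = 2*45 + 19, so a_1 = 2.
  45 = 2*19 + 7, so a_2 = 2.
  19 = 2*7 + 5, so a_3 = 2.
  7 = 1*5 + 2, so a_4 = 1.
  5 = 2*2 + 1, so a_5 = 2.
  2 = 2*1 + 0, so a_6 = 2.
so x = [2; 2, 2, 2, 1, 2, 2].
Convergents (p_i = a_i*p_{i-1} + p_{i-2}, q_i = a_i*q_{i-1} + q_{i-2} with p_{-2}=0, p_{-1}=1, q_{-2}=1, q_{-1}=0), until the denominator exceeds 23:
  i=0: a_0=2, p_0 = 2*1 + 0 = 2, q_0 = 2*0 + 1 = 1.
  i=1: a_1=2, p_1 = 2*2 + 1 = 5, q_1 = 2*1 + 0 = 2.
  i=2: a_2=2, p_2 = 2*5 + 2 = 12, q_2 = 2*2 + 1 = 5.
  i=3: a_3=2, p_3 = 2*12 + 5 = 29, q_3 = 2*5 + 2 = 12.
  i=4: a_4=1, p_4 = 1*29 + 12 = 41, q_4 = 1*12 + 5 = 17.
  i=5: a_5=2, p_5 = 2*41 + 29 = 111, q_5 = 2*17 + 12 = 46.
q_5 = 46 > 23, so the last convergent with denominator <= 23 is p_4/q_4 = 41/17.
The closest fraction with denominator <= 23 is either p_4/q_4 or the intermediate fraction (k*p_4 + p_3)/(k*q_4 + q_3) with the largest k >= 1 whose denominator stays <= 23; these approach x as k grows, and every other convergent or intermediate fraction in range is farther away.
Largest k: floor((23 - q_3)/q_4) = floor((23 - 12)/17) = 0.
Since k = 0, no intermediate fraction beyond p_4/q_4 has denominator <= 23, so the convergent 41/17 is the closest (its error is |263*17 - 41*109|/(109*17) = 2/1853).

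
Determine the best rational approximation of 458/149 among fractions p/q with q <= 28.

83/27

Expand x = 458/149 as a continued fraction with the Euclidean algorithm:
  458 = 3*149 + 11, so a_0 = 3.
  149 = 13*11 + 6, so a_1 = 13.
  11 = 1*6 + 5, so a_2 = 1.
  6 = 1*5 + 1, so a_3 = 1.
  5 = 5*1 + 0, so a_4 = 5.
so x = [3; 13, 1, 1, 5].
Convergents (p_i = a_i*p_{i-1} + p_{i-2}, q_i = a_i*q_{i-1} + q_{i-2} with p_{-2}=0, p_{-1}=1, q_{-2}=1, q_{-1}=0), until the denominator exceeds 28:
  i=0: a_0=3, p_0 = 3*1 + 0 = 3, q_0 = 3*0 + 1 = 1.
  i=1: a_1=13, p_1 = 13*3 + 1 = 40, q_1 = 13*1 + 0 = 13.
  i=2: a_2=1, p_2 = 1*40 + 3 = 43, q_2 = 1*13 + 1 = 14.
  i=3: a_3=1, p_3 = 1*43 + 40 = 83, q_3 = 1*14 + 13 = 27.
  i=4: a_4=5, p_4 = 5*83 + 43 = 458, q_4 = 5*27 + 14 = 149.
q_4 = 149 > 28, so the last convergent with denominator <= 28 is p_3/q_3 = 83/27.
The closest fraction with denominator <= 28 is either p_3/q_3 or the intermediate fraction (k*p_3 + p_2)/(k*q_3 + q_2) with the largest k >= 1 whose denominator stays <= 28; these approach x as k grows, and every other convergent or intermediate fraction in range is farther away.
Largest k: floor((28 - q_2)/q_3) = floor((28 - 14)/27) = 0.
Since k = 0, no intermediate fraction beyond p_3/q_3 has denominator <= 28, so the convergent 83/27 is the closest (its error is |458*27 - 83*149|/(149*27) = 1/4023).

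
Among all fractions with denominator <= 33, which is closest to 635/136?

14/3

Expand x = 635/136 as a continued fraction with the Euclidean algorithm:
  635 = 4*136 + 91, so a_0 = 4.
  136 = 1*91 + 45, so a_1 = 1.
  91 = 2*45 + 1, so a_2 = 2.
  45 = 45*1 + 0, so a_3 = 45.
so x = [4; 1, 2, 45].
Convergents (p_i = a_i*p_{i-1} + p_{i-2}, q_i = a_i*q_{i-1} + q_{i-2} with p_{-2}=0, p_{-1}=1, q_{-2}=1, q_{-1}=0), until the denominator exceeds 33:
  i=0: a_0=4, p_0 = 4*1 + 0 = 4, q_0 = 4*0 + 1 = 1.
  i=1: a_1=1, p_1 = 1*4 + 1 = 5, q_1 = 1*1 + 0 = 1.
  i=2: a_2=2, p_2 = 2*5 + 4 = 14, q_2 = 2*1 + 1 = 3.
  i=3: a_3=45, p_3 = 45*14 + 5 = 635, q_3 = 45*3 + 1 = 136.
q_3 = 136 > 33, so the last convergent with denominator <= 33 is p_2/q_2 = 14/3.
The closest fraction with denominator <= 33 is either p_2/q_2 or the intermediate fraction (k*p_2 + p_1)/(k*q_2 + q_1) with the largest k >= 1 whose denominator stays <= 33; these approach x as k grows, and every other convergent or intermediate fraction in range is farther away.
Largest k: floor((33 - q_1)/q_2) = floor((33 - 1)/3) = 10.
That gives (10*14 + 5)/(10*3 + 1) = 145/31.
Compare the errors: |x - 14/3| = |635*3 - 14*136|/(136*3) = 1/408, and |x - 145/31| = |635*31 - 145*136|/(136*31) = 35/4216.
Cross-multiplying, 1*4216 = 4216 < 14280 = 35*408, so 1/408 is smaller: the convergent 14/3 is closer to x than 145/31.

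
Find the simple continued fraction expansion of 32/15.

Run the Euclidean algorithm on 32 and 15; the successive quotients are the partial quotients a_0, a_1, ... (each step inverts the fractional part left over by the previous one):
  32 = 2*15 + 2, so a_0 = 2.
  15 = 7*2 + 1, so a_1 = 7.
  2 = 2*1 + 0, so a_2 = 2.
The remainder reaches 0 after 3 divisions, so the expansion has 3 partial quotients, read off in order.

[2; 7, 2]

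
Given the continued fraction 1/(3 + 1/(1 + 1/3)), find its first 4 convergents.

0/1, 1/3, 1/4, 4/15

Using the convergent recurrence p_i = a_i*p_{i-1} + p_{i-2}, q_i = a_i*q_{i-1} + q_{i-2} with p_{-2}=0, p_{-1}=1, q_{-2}=1, q_{-1}=0:
  i=0: a_0=0, p_0 = 0*1 + 0 = 0, q_0 = 0*0 + 1 = 1.
  i=1: a_1=3, p_1 = 3*0 + 1 = 1, q_1 = 3*1 + 0 = 3.
  i=2: a_2=1, p_2 = 1*1 + 0 = 1, q_2 = 1*3 + 1 = 4.
  i=3: a_3=3, p_3 = 3*1 + 1 = 4, q_3 = 3*4 + 3 = 15.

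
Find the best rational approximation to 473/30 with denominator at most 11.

Expand x = 473/30 as a continued fraction with the Euclidean algorithm:
  473 = 15*30 + 23, so a_0 = 15.
  30 = 1*23 + 7, so a_1 = 1.
  23 = 3*7 + 2, so a_2 = 3.
  7 = 3*2 + 1, so a_3 = 3.
  2 = 2*1 + 0, so a_4 = 2.
so x = [15; 1, 3, 3, 2].
Convergents (p_i = a_i*p_{i-1} + p_{i-2}, q_i = a_i*q_{i-1} + q_{i-2} with p_{-2}=0, p_{-1}=1, q_{-2}=1, q_{-1}=0), until the denominator exceeds 11:
  i=0: a_0=15, p_0 = 15*1 + 0 = 15, q_0 = 15*0 + 1 = 1.
  i=1: a_1=1, p_1 = 1*15 + 1 = 16, q_1 = 1*1 + 0 = 1.
  i=2: a_2=3, p_2 = 3*16 + 15 = 63, q_2 = 3*1 + 1 = 4.
  i=3: a_3=3, p_3 = 3*63 + 16 = 205, q_3 = 3*4 + 1 = 13.
q_3 = 13 > 11, so the last convergent with denominator <= 11 is p_2/q_2 = 63/4.
The closest fraction with denominator <= 11 is either p_2/q_2 or the intermediate fraction (k*p_2 + p_1)/(k*q_2 + q_1) with the largest k >= 1 whose denominator stays <= 11; these approach x as k grows, and every other convergent or intermediate fraction in range is farther away.
Largest k: floor((11 - q_1)/q_2) = floor((11 - 1)/4) = 2.
That gives (2*63 + 16)/(2*4 + 1) = 142/9.
Compare the errors: |x - 63/4| = |473*4 - 63*30|/(30*4) = 2/120, and |x - 142/9| = |473*9 - 142*30|/(30*9) = 3/270.
Cross-multiplying, 3*120 = 360 < 540 = 2*270, so 3/270 is smaller: the intermediate fraction 142/9 is closer to x than 63/4.

142/9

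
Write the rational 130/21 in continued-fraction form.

Run the Euclidean algorithm on 130 and 21; the successive quotients are the partial quotients a_0, a_1, ... (each step inverts the fractional part left over by the previous one):
  130 = 6*21 + 4, so a_0 = 6.
  21 = 5*4 + 1, so a_1 = 5.
  4 = 4*1 + 0, so a_2 = 4.
The remainder reaches 0 after 3 divisions, so the expansion has 3 partial quotients, read off in order.

[6; 5, 4]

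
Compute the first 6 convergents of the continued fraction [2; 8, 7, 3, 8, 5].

Using the convergent recurrence p_i = a_i*p_{i-1} + p_{i-2}, q_i = a_i*q_{i-1} + q_{i-2} with p_{-2}=0, p_{-1}=1, q_{-2}=1, q_{-1}=0:
  i=0: a_0=2, p_0 = 2*1 + 0 = 2, q_0 = 2*0 + 1 = 1.
  i=1: a_1=8, p_1 = 8*2 + 1 = 17, q_1 = 8*1 + 0 = 8.
  i=2: a_2=7, p_2 = 7*17 + 2 = 121, q_2 = 7*8 + 1 = 57.
  i=3: a_3=3, p_3 = 3*121 + 17 = 380, q_3 = 3*57 + 8 = 179.
  i=4: a_4=8, p_4 = 8*380 + 121 = 3161, q_4 = 8*179 + 57 = 1489.
  i=5: a_5=5, p_5 = 5*3161 + 380 = 16185, q_5 = 5*1489 + 179 = 7624.

2/1, 17/8, 121/57, 380/179, 3161/1489, 16185/7624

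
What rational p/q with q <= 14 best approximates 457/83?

Expand x = 457/83 as a continued fraction with the Euclidean algorithm:
  457 = 5*83 + 42, so a_0 = 5.
  83 = 1*42 + 41, so a_1 = 1.
  42 = 1*41 + 1, so a_2 = 1.
  41 = 41*1 + 0, so a_3 = 41.
so x = [5; 1, 1, 41].
Convergents (p_i = a_i*p_{i-1} + p_{i-2}, q_i = a_i*q_{i-1} + q_{i-2} with p_{-2}=0, p_{-1}=1, q_{-2}=1, q_{-1}=0), until the denominator exceeds 14:
  i=0: a_0=5, p_0 = 5*1 + 0 = 5, q_0 = 5*0 + 1 = 1.
  i=1: a_1=1, p_1 = 1*5 + 1 = 6, q_1 = 1*1 + 0 = 1.
  i=2: a_2=1, p_2 = 1*6 + 5 = 11, q_2 = 1*1 + 1 = 2.
  i=3: a_3=41, p_3 = 41*11 + 6 = 457, q_3 = 41*2 + 1 = 83.
q_3 = 83 > 14, so the last convergent with denominator <= 14 is p_2/q_2 = 11/2.
The closest fraction with denominator <= 14 is either p_2/q_2 or the intermediate fraction (k*p_2 + p_1)/(k*q_2 + q_1) with the largest k >= 1 whose denominator stays <= 14; these approach x as k grows, and every other convergent or intermediate fraction in range is farther away.
Largest k: floor((14 - q_1)/q_2) = floor((14 - 1)/2) = 6.
That gives (6*11 + 6)/(6*2 + 1) = 72/13.
Compare the errors: |x - 11/2| = |457*2 - 11*83|/(83*2) = 1/166, and |x - 72/13| = |457*13 - 72*83|/(83*13) = 35/1079.
Cross-multiplying, 1*1079 = 1079 < 5810 = 35*166, so 1/166 is smaller: the convergent 11/2 is closer to x than 72/13.

11/2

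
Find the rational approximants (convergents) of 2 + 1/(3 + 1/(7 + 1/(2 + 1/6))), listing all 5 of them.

2/1, 7/3, 51/22, 109/47, 705/304

Using the convergent recurrence p_i = a_i*p_{i-1} + p_{i-2}, q_i = a_i*q_{i-1} + q_{i-2} with p_{-2}=0, p_{-1}=1, q_{-2}=1, q_{-1}=0:
  i=0: a_0=2, p_0 = 2*1 + 0 = 2, q_0 = 2*0 + 1 = 1.
  i=1: a_1=3, p_1 = 3*2 + 1 = 7, q_1 = 3*1 + 0 = 3.
  i=2: a_2=7, p_2 = 7*7 + 2 = 51, q_2 = 7*3 + 1 = 22.
  i=3: a_3=2, p_3 = 2*51 + 7 = 109, q_3 = 2*22 + 3 = 47.
  i=4: a_4=6, p_4 = 6*109 + 51 = 705, q_4 = 6*47 + 22 = 304.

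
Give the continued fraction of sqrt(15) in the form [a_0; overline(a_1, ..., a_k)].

Write x_i = (sqrt(15) + m_i)/d_i with (m_0, d_0) = (0, 1). a_0 = floor(sqrt(15)) = 3, since 3^2 = 9 <= 15 < 16 = 4^2.
Iterate m_{i+1} = d_i*a_i - m_i, d_{i+1} = (15 - m_{i+1}^2)/d_i, a_{i+1} = floor((a_0 + m_{i+1})/d_{i+1}):
  m_1 = 1*3 - 0 = 3, d_1 = (15 - 3^2)/1 = 6/1 = 6, a_1 = floor((3 + 3)/6) = 1.
  m_2 = 6*1 - 3 = 3, d_2 = (15 - 3^2)/6 = 6/6 = 1, a_2 = floor((3 + 3)/1) = 6.
  m_3 = 1*6 - 3 = 3, d_3 = (15 - 3^2)/1 = 6/1 = 6: (m_3, d_3) = (m_1, d_1) = (3, 6), so from here the quotients repeat a_1, a_2; the period length is 2.
Hence the expansion of sqrt(15) is a_0 = 3 followed by the repeating block 1, 6 (period 2).

[3; overline(1, 6)]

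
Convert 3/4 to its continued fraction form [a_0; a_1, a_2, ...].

[0; 1, 3]

Run the Euclidean algorithm on 3 and 4; the successive quotients are the partial quotients a_0, a_1, ... (each step inverts the fractional part left over by the previous one):
  3 = 0*4 + 3, so a_0 = 0.
  4 = 1*3 + 1, so a_1 = 1.
  3 = 3*1 + 0, so a_2 = 3.
The remainder reaches 0 after 3 divisions, so the expansion has 3 partial quotients, read off in order.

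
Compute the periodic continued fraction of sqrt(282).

[16; (1, 3, 1, 4, 1, 3, 1, 32)]

Write x_i = (sqrt(282) + m_i)/d_i with (m_0, d_0) = (0, 1). a_0 = floor(sqrt(282)) = 16, since 16^2 = 256 <= 282 < 289 = 17^2.
Iterate m_{i+1} = d_i*a_i - m_i, d_{i+1} = (282 - m_{i+1}^2)/d_i, a_{i+1} = floor((a_0 + m_{i+1})/d_{i+1}):
  m_1 = 1*16 - 0 = 16, d_1 = (282 - 16^2)/1 = 26/1 = 26, a_1 = floor((16 + 16)/26) = 1.
  m_2 = 26*1 - 16 = 10, d_2 = (282 - 10^2)/26 = 182/26 = 7, a_2 = floor((16 + 10)/7) = 3.
  m_3 = 7*3 - 10 = 11, d_3 = (282 - 11^2)/7 = 161/7 = 23, a_3 = floor((16 + 11)/23) = 1.
  m_4 = 23*1 - 11 = 12, d_4 = (282 - 12^2)/23 = 138/23 = 6, a_4 = floor((16 + 12)/6) = 4.
  m_5 = 6*4 - 12 = 12, d_5 = (282 - 12^2)/6 = 138/6 = 23, a_5 = floor((16 + 12)/23) = 1.
  m_6 = 23*1 - 12 = 11, d_6 = (282 - 11^2)/23 = 161/23 = 7, a_6 = floor((16 + 11)/7) = 3.
  m_7 = 7*3 - 11 = 10, d_7 = (282 - 10^2)/7 = 182/7 = 26, a_7 = floor((16 + 10)/26) = 1.
  m_8 = 26*1 - 10 = 16, d_8 = (282 - 16^2)/26 = 26/26 = 1, a_8 = floor((16 + 16)/1) = 32.
  m_9 = 1*32 - 16 = 16, d_9 = (282 - 16^2)/1 = 26/1 = 26: (m_9, d_9) = (m_1, d_1) = (16, 26), so from here the quotients repeat a_1, ..., a_8; the period length is 8.
Hence the expansion of sqrt(282) is a_0 = 16 followed by the repeating block 1, 3, 1, 4, 1, 3, 1, 32 (period 8).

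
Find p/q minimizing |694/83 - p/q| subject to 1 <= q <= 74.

Expand x = 694/83 as a continued fraction with the Euclidean algorithm:
  694 = 8*83 + 30, so a_0 = 8.
  83 = 2*30 + 23, so a_1 = 2.
  30 = 1*23 + 7, so a_2 = 1.
  23 = 3*7 + 2, so a_3 = 3.
  7 = 3*2 + 1, so a_4 = 3.
  2 = 2*1 + 0, so a_5 = 2.
so x = [8; 2, 1, 3, 3, 2].
Convergents (p_i = a_i*p_{i-1} + p_{i-2}, q_i = a_i*q_{i-1} + q_{i-2} with p_{-2}=0, p_{-1}=1, q_{-2}=1, q_{-1}=0), until the denominator exceeds 74:
  i=0: a_0=8, p_0 = 8*1 + 0 = 8, q_0 = 8*0 + 1 = 1.
  i=1: a_1=2, p_1 = 2*8 + 1 = 17, q_1 = 2*1 + 0 = 2.
  i=2: a_2=1, p_2 = 1*17 + 8 = 25, q_2 = 1*2 + 1 = 3.
  i=3: a_3=3, p_3 = 3*25 + 17 = 92, q_3 = 3*3 + 2 = 11.
  i=4: a_4=3, p_4 = 3*92 + 25 = 301, q_4 = 3*11 + 3 = 36.
  i=5: a_5=2, p_5 = 2*301 + 92 = 694, q_5 = 2*36 + 11 = 83.
q_5 = 83 > 74, so the last convergent with denominator <= 74 is p_4/q_4 = 301/36.
The closest fraction with denominator <= 74 is either p_4/q_4 or the intermediate fraction (k*p_4 + p_3)/(k*q_4 + q_3) with the largest k >= 1 whose denominator stays <= 74; these approach x as k grows, and every other convergent or intermediate fraction in range is farther away.
Largest k: floor((74 - q_3)/q_4) = floor((74 - 11)/36) = 1.
That gives (1*301 + 92)/(1*36 + 11) = 393/47.
Compare the errors: |x - 301/36| = |694*36 - 301*83|/(83*36) = 1/2988, and |x - 393/47| = |694*47 - 393*83|/(83*47) = 1/3901.
Cross-multiplying, 1*2988 = 2988 < 3901 = 1*3901, so 1/3901 is smaller: the intermediate fraction 393/47 is closer to x than 301/36.

393/47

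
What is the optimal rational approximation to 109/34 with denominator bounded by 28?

Expand x = 109/34 as a continued fraction with the Euclidean algorithm:
  109 = 3*34 + 7, so a_0 = 3.
  34 = 4*7 + 6, so a_1 = 4.
  7 = 1*6 + 1, so a_2 = 1.
  6 = 6*1 + 0, so a_3 = 6.
so x = [3; 4, 1, 6].
Convergents (p_i = a_i*p_{i-1} + p_{i-2}, q_i = a_i*q_{i-1} + q_{i-2} with p_{-2}=0, p_{-1}=1, q_{-2}=1, q_{-1}=0), until the denominator exceeds 28:
  i=0: a_0=3, p_0 = 3*1 + 0 = 3, q_0 = 3*0 + 1 = 1.
  i=1: a_1=4, p_1 = 4*3 + 1 = 13, q_1 = 4*1 + 0 = 4.
  i=2: a_2=1, p_2 = 1*13 + 3 = 16, q_2 = 1*4 + 1 = 5.
  i=3: a_3=6, p_3 = 6*16 + 13 = 109, q_3 = 6*5 + 4 = 34.
q_3 = 34 > 28, so the last convergent with denominator <= 28 is p_2/q_2 = 16/5.
The closest fraction with denominator <= 28 is either p_2/q_2 or the intermediate fraction (k*p_2 + p_1)/(k*q_2 + q_1) with the largest k >= 1 whose denominator stays <= 28; these approach x as k grows, and every other convergent or intermediate fraction in range is farther away.
Largest k: floor((28 - q_1)/q_2) = floor((28 - 4)/5) = 4.
That gives (4*16 + 13)/(4*5 + 4) = 77/24.
Compare the errors: |x - 16/5| = |109*5 - 16*34|/(34*5) = 1/170, and |x - 77/24| = |109*24 - 77*34|/(34*24) = 2/816.
Cross-multiplying, 2*170 = 340 < 816 = 1*816, so 2/816 is smaller: the intermediate fraction 77/24 is closer to x than 16/5.

77/24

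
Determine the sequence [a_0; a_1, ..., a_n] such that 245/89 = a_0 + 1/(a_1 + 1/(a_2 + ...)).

Run the Euclidean algorithm on 245 and 89; the successive quotients are the partial quotients a_0, a_1, ... (each step inverts the fractional part left over by the previous one):
  245 = 2*89 + 67, so a_0 = 2.
  89 = 1*67 + 22, so a_1 = 1.
  67 = 3*22 + 1, so a_2 = 3.
  22 = 22*1 + 0, so a_3 = 22.
The remainder reaches 0 after 4 divisions, so the expansion has 4 partial quotients, read off in order.

[2; 1, 3, 22]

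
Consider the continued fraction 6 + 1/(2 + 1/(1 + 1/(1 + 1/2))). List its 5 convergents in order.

Using the convergent recurrence p_i = a_i*p_{i-1} + p_{i-2}, q_i = a_i*q_{i-1} + q_{i-2} with p_{-2}=0, p_{-1}=1, q_{-2}=1, q_{-1}=0:
  i=0: a_0=6, p_0 = 6*1 + 0 = 6, q_0 = 6*0 + 1 = 1.
  i=1: a_1=2, p_1 = 2*6 + 1 = 13, q_1 = 2*1 + 0 = 2.
  i=2: a_2=1, p_2 = 1*13 + 6 = 19, q_2 = 1*2 + 1 = 3.
  i=3: a_3=1, p_3 = 1*19 + 13 = 32, q_3 = 1*3 + 2 = 5.
  i=4: a_4=2, p_4 = 2*32 + 19 = 83, q_4 = 2*5 + 3 = 13.

6/1, 13/2, 19/3, 32/5, 83/13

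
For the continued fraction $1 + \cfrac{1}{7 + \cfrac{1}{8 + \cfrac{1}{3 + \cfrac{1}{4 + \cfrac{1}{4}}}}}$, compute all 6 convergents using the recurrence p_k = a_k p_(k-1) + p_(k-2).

1/1, 8/7, 65/57, 203/178, 877/769, 3711/3254

Using the convergent recurrence p_i = a_i*p_{i-1} + p_{i-2}, q_i = a_i*q_{i-1} + q_{i-2} with p_{-2}=0, p_{-1}=1, q_{-2}=1, q_{-1}=0:
  i=0: a_0=1, p_0 = 1*1 + 0 = 1, q_0 = 1*0 + 1 = 1.
  i=1: a_1=7, p_1 = 7*1 + 1 = 8, q_1 = 7*1 + 0 = 7.
  i=2: a_2=8, p_2 = 8*8 + 1 = 65, q_2 = 8*7 + 1 = 57.
  i=3: a_3=3, p_3 = 3*65 + 8 = 203, q_3 = 3*57 + 7 = 178.
  i=4: a_4=4, p_4 = 4*203 + 65 = 877, q_4 = 4*178 + 57 = 769.
  i=5: a_5=4, p_5 = 4*877 + 203 = 3711, q_5 = 4*769 + 178 = 3254.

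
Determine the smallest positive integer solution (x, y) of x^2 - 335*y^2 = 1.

First expand sqrt(335) as a continued fraction. With x_i = (sqrt(335) + m_i)/d_i and (m_0, d_0) = (0, 1): a_0 = floor(sqrt(335)) = 18, since 18^2 = 324 <= 335 < 361 = 19^2.
Iterate m_{i+1} = d_i*a_i - m_i, d_{i+1} = (335 - m_{i+1}^2)/d_i, a_{i+1} = floor((a_0 + m_{i+1})/d_{i+1}):
  m_1 = 1*18 - 0 = 18, d_1 = (335 - 18^2)/1 = 11/1 = 11, a_1 = floor((18 + 18)/11) = 3.
  m_2 = 11*3 - 18 = 15, d_2 = (335 - 15^2)/11 = 110/11 = 10, a_2 = floor((18 + 15)/10) = 3.
  m_3 = 10*3 - 15 = 15, d_3 = (335 - 15^2)/10 = 110/10 = 11, a_3 = floor((18 + 15)/11) = 3.
  m_4 = 11*3 - 15 = 18, d_4 = (335 - 18^2)/11 = 11/11 = 1, a_4 = floor((18 + 18)/1) = 36.
  m_5 = 1*36 - 18 = 18, d_5 = (335 - 18^2)/1 = 11/1 = 11: (m_5, d_5) = (m_1, d_1) = (18, 11), so from here the quotients repeat a_1, ..., a_4; the period length is 4.
So sqrt(335) = [18; (3, 3, 3, 36)] with period length k = 4.
k is even, so the fundamental solution of x^2 - 335y^2 = 1 is (p_{k-1}, q_{k-1}) = (p_3, q_3); compute convergents through index 3.
Convergents (p_i = a_i*p_{i-1} + p_{i-2}, q_i = a_i*q_{i-1} + q_{i-2} with p_{-2}=0, p_{-1}=1, q_{-2}=1, q_{-1}=0):
  i=0: a_0=18, p_0 = 18*1 + 0 = 18, q_0 = 18*0 + 1 = 1.
  i=1: a_1=3, p_1 = 3*18 + 1 = 55, q_1 = 3*1 + 0 = 3.
  i=2: a_2=3, p_2 = 3*55 + 18 = 183, q_2 = 3*3 + 1 = 10.
  i=3: a_3=3, p_3 = 3*183 + 55 = 604, q_3 = 3*10 + 3 = 33.
Check: 604^2 - 335*33^2 = 364816 - 364815 = 1, so (x, y) = (604, 33) solves the equation, and by the theorem it is the least positive solution.

(x, y) = (604, 33)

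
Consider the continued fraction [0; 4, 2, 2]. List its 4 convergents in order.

0/1, 1/4, 2/9, 5/22

Using the convergent recurrence p_i = a_i*p_{i-1} + p_{i-2}, q_i = a_i*q_{i-1} + q_{i-2} with p_{-2}=0, p_{-1}=1, q_{-2}=1, q_{-1}=0:
  i=0: a_0=0, p_0 = 0*1 + 0 = 0, q_0 = 0*0 + 1 = 1.
  i=1: a_1=4, p_1 = 4*0 + 1 = 1, q_1 = 4*1 + 0 = 4.
  i=2: a_2=2, p_2 = 2*1 + 0 = 2, q_2 = 2*4 + 1 = 9.
  i=3: a_3=2, p_3 = 2*2 + 1 = 5, q_3 = 2*9 + 4 = 22.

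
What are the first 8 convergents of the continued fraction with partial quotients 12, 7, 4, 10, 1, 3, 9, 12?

Using the convergent recurrence p_i = a_i*p_{i-1} + p_{i-2}, q_i = a_i*q_{i-1} + q_{i-2} with p_{-2}=0, p_{-1}=1, q_{-2}=1, q_{-1}=0:
  i=0: a_0=12, p_0 = 12*1 + 0 = 12, q_0 = 12*0 + 1 = 1.
  i=1: a_1=7, p_1 = 7*12 + 1 = 85, q_1 = 7*1 + 0 = 7.
  i=2: a_2=4, p_2 = 4*85 + 12 = 352, q_2 = 4*7 + 1 = 29.
  i=3: a_3=10, p_3 = 10*352 + 85 = 3605, q_3 = 10*29 + 7 = 297.
  i=4: a_4=1, p_4 = 1*3605 + 352 = 3957, q_4 = 1*297 + 29 = 326.
  i=5: a_5=3, p_5 = 3*3957 + 3605 = 15476, q_5 = 3*326 + 297 = 1275.
  i=6: a_6=9, p_6 = 9*15476 + 3957 = 143241, q_6 = 9*1275 + 326 = 11801.
  i=7: a_7=12, p_7 = 12*143241 + 15476 = 1734368, q_7 = 12*11801 + 1275 = 142887.

12/1, 85/7, 352/29, 3605/297, 3957/326, 15476/1275, 143241/11801, 1734368/142887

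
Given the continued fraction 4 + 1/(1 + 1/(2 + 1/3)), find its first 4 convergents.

Using the convergent recurrence p_i = a_i*p_{i-1} + p_{i-2}, q_i = a_i*q_{i-1} + q_{i-2} with p_{-2}=0, p_{-1}=1, q_{-2}=1, q_{-1}=0:
  i=0: a_0=4, p_0 = 4*1 + 0 = 4, q_0 = 4*0 + 1 = 1.
  i=1: a_1=1, p_1 = 1*4 + 1 = 5, q_1 = 1*1 + 0 = 1.
  i=2: a_2=2, p_2 = 2*5 + 4 = 14, q_2 = 2*1 + 1 = 3.
  i=3: a_3=3, p_3 = 3*14 + 5 = 47, q_3 = 3*3 + 1 = 10.

4/1, 5/1, 14/3, 47/10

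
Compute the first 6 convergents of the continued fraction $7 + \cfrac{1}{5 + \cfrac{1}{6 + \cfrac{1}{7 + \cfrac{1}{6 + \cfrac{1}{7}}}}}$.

7/1, 36/5, 223/31, 1597/222, 9805/1363, 70232/9763

Using the convergent recurrence p_i = a_i*p_{i-1} + p_{i-2}, q_i = a_i*q_{i-1} + q_{i-2} with p_{-2}=0, p_{-1}=1, q_{-2}=1, q_{-1}=0:
  i=0: a_0=7, p_0 = 7*1 + 0 = 7, q_0 = 7*0 + 1 = 1.
  i=1: a_1=5, p_1 = 5*7 + 1 = 36, q_1 = 5*1 + 0 = 5.
  i=2: a_2=6, p_2 = 6*36 + 7 = 223, q_2 = 6*5 + 1 = 31.
  i=3: a_3=7, p_3 = 7*223 + 36 = 1597, q_3 = 7*31 + 5 = 222.
  i=4: a_4=6, p_4 = 6*1597 + 223 = 9805, q_4 = 6*222 + 31 = 1363.
  i=5: a_5=7, p_5 = 7*9805 + 1597 = 70232, q_5 = 7*1363 + 222 = 9763.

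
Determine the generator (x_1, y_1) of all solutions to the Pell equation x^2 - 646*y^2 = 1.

First expand sqrt(646) as a continued fraction. With x_i = (sqrt(646) + m_i)/d_i and (m_0, d_0) = (0, 1): a_0 = floor(sqrt(646)) = 25, since 25^2 = 625 <= 646 < 676 = 26^2.
Iterate m_{i+1} = d_i*a_i - m_i, d_{i+1} = (646 - m_{i+1}^2)/d_i, a_{i+1} = floor((a_0 + m_{i+1})/d_{i+1}):
  m_1 = 1*25 - 0 = 25, d_1 = (646 - 25^2)/1 = 21/1 = 21, a_1 = floor((25 + 25)/21) = 2.
  m_2 = 21*2 - 25 = 17, d_2 = (646 - 17^2)/21 = 357/21 = 17, a_2 = floor((25 + 17)/17) = 2.
  m_3 = 17*2 - 17 = 17, d_3 = (646 - 17^2)/17 = 357/17 = 21, a_3 = floor((25 + 17)/21) = 2.
  m_4 = 21*2 - 17 = 25, d_4 = (646 - 25^2)/21 = 21/21 = 1, a_4 = floor((25 + 25)/1) = 50.
  m_5 = 1*50 - 25 = 25, d_5 = (646 - 25^2)/1 = 21/1 = 21: (m_5, d_5) = (m_1, d_1) = (25, 21), so from here the quotients repeat a_1, ..., a_4; the period length is 4.
So sqrt(646) = [25; (2, 2, 2, 50)] with period length k = 4.
k is even, so the fundamental solution of x^2 - 646y^2 = 1 is (p_{k-1}, q_{k-1}) = (p_3, q_3); compute convergents through index 3.
Convergents (p_i = a_i*p_{i-1} + p_{i-2}, q_i = a_i*q_{i-1} + q_{i-2} with p_{-2}=0, p_{-1}=1, q_{-2}=1, q_{-1}=0):
  i=0: a_0=25, p_0 = 25*1 + 0 = 25, q_0 = 25*0 + 1 = 1.
  i=1: a_1=2, p_1 = 2*25 + 1 = 51, q_1 = 2*1 + 0 = 2.
  i=2: a_2=2, p_2 = 2*51 + 25 = 127, q_2 = 2*2 + 1 = 5.
  i=3: a_3=2, p_3 = 2*127 + 51 = 305, q_3 = 2*5 + 2 = 12.
Check: 305^2 - 646*12^2 = 93025 - 93024 = 1, so (x, y) = (305, 12) solves the equation, and by the theorem it is the least positive solution.

(x, y) = (305, 12)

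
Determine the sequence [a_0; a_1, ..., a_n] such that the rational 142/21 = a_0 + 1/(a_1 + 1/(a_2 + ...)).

Run the Euclidean algorithm on 142 and 21; the successive quotients are the partial quotients a_0, a_1, ... (each step inverts the fractional part left over by the previous one):
  142 = 6*21 + 16, so a_0 = 6.
  21 = 1*16 + 5, so a_1 = 1.
  16 = 3*5 + 1, so a_2 = 3.
  5 = 5*1 + 0, so a_3 = 5.
The remainder reaches 0 after 4 divisions, so the expansion has 4 partial quotients, read off in order.

[6; 1, 3, 5]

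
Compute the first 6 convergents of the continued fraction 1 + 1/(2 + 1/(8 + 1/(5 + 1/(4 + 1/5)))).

1/1, 3/2, 25/17, 128/87, 537/365, 2813/1912

Using the convergent recurrence p_i = a_i*p_{i-1} + p_{i-2}, q_i = a_i*q_{i-1} + q_{i-2} with p_{-2}=0, p_{-1}=1, q_{-2}=1, q_{-1}=0:
  i=0: a_0=1, p_0 = 1*1 + 0 = 1, q_0 = 1*0 + 1 = 1.
  i=1: a_1=2, p_1 = 2*1 + 1 = 3, q_1 = 2*1 + 0 = 2.
  i=2: a_2=8, p_2 = 8*3 + 1 = 25, q_2 = 8*2 + 1 = 17.
  i=3: a_3=5, p_3 = 5*25 + 3 = 128, q_3 = 5*17 + 2 = 87.
  i=4: a_4=4, p_4 = 4*128 + 25 = 537, q_4 = 4*87 + 17 = 365.
  i=5: a_5=5, p_5 = 5*537 + 128 = 2813, q_5 = 5*365 + 87 = 1912.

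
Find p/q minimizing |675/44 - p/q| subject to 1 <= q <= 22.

46/3

Expand x = 675/44 as a continued fraction with the Euclidean algorithm:
  675 = 15*44 + 15, so a_0 = 15.
  44 = 2*15 + 14, so a_1 = 2.
  15 = 1*14 + 1, so a_2 = 1.
  14 = 14*1 + 0, so a_3 = 14.
so x = [15; 2, 1, 14].
Convergents (p_i = a_i*p_{i-1} + p_{i-2}, q_i = a_i*q_{i-1} + q_{i-2} with p_{-2}=0, p_{-1}=1, q_{-2}=1, q_{-1}=0), until the denominator exceeds 22:
  i=0: a_0=15, p_0 = 15*1 + 0 = 15, q_0 = 15*0 + 1 = 1.
  i=1: a_1=2, p_1 = 2*15 + 1 = 31, q_1 = 2*1 + 0 = 2.
  i=2: a_2=1, p_2 = 1*31 + 15 = 46, q_2 = 1*2 + 1 = 3.
  i=3: a_3=14, p_3 = 14*46 + 31 = 675, q_3 = 14*3 + 2 = 44.
q_3 = 44 > 22, so the last convergent with denominator <= 22 is p_2/q_2 = 46/3.
The closest fraction with denominator <= 22 is either p_2/q_2 or the intermediate fraction (k*p_2 + p_1)/(k*q_2 + q_1) with the largest k >= 1 whose denominator stays <= 22; these approach x as k grows, and every other convergent or intermediate fraction in range is farther away.
Largest k: floor((22 - q_1)/q_2) = floor((22 - 2)/3) = 6.
That gives (6*46 + 31)/(6*3 + 2) = 307/20.
Compare the errors: |x - 46/3| = |675*3 - 46*44|/(44*3) = 1/132, and |x - 307/20| = |675*20 - 307*44|/(44*20) = 8/880.
Cross-multiplying, 1*880 = 880 < 1056 = 8*132, so 1/132 is smaller: the convergent 46/3 is closer to x than 307/20.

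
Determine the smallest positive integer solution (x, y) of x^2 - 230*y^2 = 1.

(x, y) = (91, 6)

First expand sqrt(230) as a continued fraction. With x_i = (sqrt(230) + m_i)/d_i and (m_0, d_0) = (0, 1): a_0 = floor(sqrt(230)) = 15, since 15^2 = 225 <= 230 < 256 = 16^2.
Iterate m_{i+1} = d_i*a_i - m_i, d_{i+1} = (230 - m_{i+1}^2)/d_i, a_{i+1} = floor((a_0 + m_{i+1})/d_{i+1}):
  m_1 = 1*15 - 0 = 15, d_1 = (230 - 15^2)/1 = 5/1 = 5, a_1 = floor((15 + 15)/5) = 6.
  m_2 = 5*6 - 15 = 15, d_2 = (230 - 15^2)/5 = 5/5 = 1, a_2 = floor((15 + 15)/1) = 30.
  m_3 = 1*30 - 15 = 15, d_3 = (230 - 15^2)/1 = 5/1 = 5: (m_3, d_3) = (m_1, d_1) = (15, 5), so from here the quotients repeat a_1, a_2; the period length is 2.
So sqrt(230) = [15; (6, 30)] with period length k = 2.
k is even, so the fundamental solution of x^2 - 230y^2 = 1 is (p_{k-1}, q_{k-1}) = (p_1, q_1); compute convergents through index 1.
Convergents (p_i = a_i*p_{i-1} + p_{i-2}, q_i = a_i*q_{i-1} + q_{i-2} with p_{-2}=0, p_{-1}=1, q_{-2}=1, q_{-1}=0):
  i=0: a_0=15, p_0 = 15*1 + 0 = 15, q_0 = 15*0 + 1 = 1.
  i=1: a_1=6, p_1 = 6*15 + 1 = 91, q_1 = 6*1 + 0 = 6.
Check: 91^2 - 230*6^2 = 8281 - 8280 = 1, so (x, y) = (91, 6) solves the equation, and by the theorem it is the least positive solution.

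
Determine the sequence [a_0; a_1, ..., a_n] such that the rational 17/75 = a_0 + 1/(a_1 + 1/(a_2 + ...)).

[0; 4, 2, 2, 3]

Run the Euclidean algorithm on 17 and 75; the successive quotients are the partial quotients a_0, a_1, ... (each step inverts the fractional part left over by the previous one):
  17 = 0*75 + 17, so a_0 = 0.
  75 = 4*17 + 7, so a_1 = 4.
  17 = 2*7 + 3, so a_2 = 2.
  7 = 2*3 + 1, so a_3 = 2.
  3 = 3*1 + 0, so a_4 = 3.
The remainder reaches 0 after 5 divisions, so the expansion has 5 partial quotients, read off in order.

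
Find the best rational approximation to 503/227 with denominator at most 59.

113/51

Expand x = 503/227 as a continued fraction with the Euclidean algorithm:
  503 = 2*227 + 49, so a_0 = 2.
  227 = 4*49 + 31, so a_1 = 4.
  49 = 1*31 + 18, so a_2 = 1.
  31 = 1*18 + 13, so a_3 = 1.
  18 = 1*13 + 5, so a_4 = 1.
  13 = 2*5 + 3, so a_5 = 2.
  5 = 1*3 + 2, so a_6 = 1.
  3 = 1*2 + 1, so a_7 = 1.
  2 = 2*1 + 0, so a_8 = 2.
so x = [2; 4, 1, 1, 1, 2, 1, 1, 2].
Convergents (p_i = a_i*p_{i-1} + p_{i-2}, q_i = a_i*q_{i-1} + q_{i-2} with p_{-2}=0, p_{-1}=1, q_{-2}=1, q_{-1}=0), until the denominator exceeds 59:
  i=0: a_0=2, p_0 = 2*1 + 0 = 2, q_0 = 2*0 + 1 = 1.
  i=1: a_1=4, p_1 = 4*2 + 1 = 9, q_1 = 4*1 + 0 = 4.
  i=2: a_2=1, p_2 = 1*9 + 2 = 11, q_2 = 1*4 + 1 = 5.
  i=3: a_3=1, p_3 = 1*11 + 9 = 20, q_3 = 1*5 + 4 = 9.
  i=4: a_4=1, p_4 = 1*20 + 11 = 31, q_4 = 1*9 + 5 = 14.
  i=5: a_5=2, p_5 = 2*31 + 20 = 82, q_5 = 2*14 + 9 = 37.
  i=6: a_6=1, p_6 = 1*82 + 31 = 113, q_6 = 1*37 + 14 = 51.
  i=7: a_7=1, p_7 = 1*113 + 82 = 195, q_7 = 1*51 + 37 = 88.
q_7 = 88 > 59, so the last convergent with denominator <= 59 is p_6/q_6 = 113/51.
The closest fraction with denominator <= 59 is either p_6/q_6 or the intermediate fraction (k*p_6 + p_5)/(k*q_6 + q_5) with the largest k >= 1 whose denominator stays <= 59; these approach x as k grows, and every other convergent or intermediate fraction in range is farther away.
Largest k: floor((59 - q_5)/q_6) = floor((59 - 37)/51) = 0.
Since k = 0, no intermediate fraction beyond p_6/q_6 has denominator <= 59, so the convergent 113/51 is the closest (its error is |503*51 - 113*227|/(227*51) = 2/11577).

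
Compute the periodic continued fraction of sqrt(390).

Write x_i = (sqrt(390) + m_i)/d_i with (m_0, d_0) = (0, 1). a_0 = floor(sqrt(390)) = 19, since 19^2 = 361 <= 390 < 400 = 20^2.
Iterate m_{i+1} = d_i*a_i - m_i, d_{i+1} = (390 - m_{i+1}^2)/d_i, a_{i+1} = floor((a_0 + m_{i+1})/d_{i+1}):
  m_1 = 1*19 - 0 = 19, d_1 = (390 - 19^2)/1 = 29/1 = 29, a_1 = floor((19 + 19)/29) = 1.
  m_2 = 29*1 - 19 = 10, d_2 = (390 - 10^2)/29 = 290/29 = 10, a_2 = floor((19 + 10)/10) = 2.
  m_3 = 10*2 - 10 = 10, d_3 = (390 - 10^2)/10 = 290/10 = 29, a_3 = floor((19 + 10)/29) = 1.
  m_4 = 29*1 - 10 = 19, d_4 = (390 - 19^2)/29 = 29/29 = 1, a_4 = floor((19 + 19)/1) = 38.
  m_5 = 1*38 - 19 = 19, d_5 = (390 - 19^2)/1 = 29/1 = 29: (m_5, d_5) = (m_1, d_1) = (19, 29), so from here the quotients repeat a_1, ..., a_4; the period length is 4.
Hence the expansion of sqrt(390) is a_0 = 19 followed by the repeating block 1, 2, 1, 38 (period 4).

[19; (1, 2, 1, 38)]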